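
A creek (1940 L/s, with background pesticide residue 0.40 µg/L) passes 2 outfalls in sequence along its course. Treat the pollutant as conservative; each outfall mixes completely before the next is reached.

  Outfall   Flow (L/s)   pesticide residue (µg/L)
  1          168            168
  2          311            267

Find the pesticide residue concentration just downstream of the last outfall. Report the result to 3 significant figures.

46.3 µg/L

Below outfall 1: Q → 2108 L/s, C = (1940·0.4000 + 168.0·168.0)/2108 = 13.76 µg/L.
Below outfall 2: Q → 2419 L/s, C = (2108·13.76 + 311.0·267.0)/2419 = 46.32 µg/L.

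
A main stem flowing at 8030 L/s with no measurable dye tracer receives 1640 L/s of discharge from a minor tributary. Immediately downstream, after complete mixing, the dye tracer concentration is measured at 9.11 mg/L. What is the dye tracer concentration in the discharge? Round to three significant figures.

Mass balance: 8030·0 + 1640·Cₑ = 9670·9.110
→ Cₑ = (9670·9.110 − 8030·0) / 1640 = 53.72 mg/L.

53.7 mg/L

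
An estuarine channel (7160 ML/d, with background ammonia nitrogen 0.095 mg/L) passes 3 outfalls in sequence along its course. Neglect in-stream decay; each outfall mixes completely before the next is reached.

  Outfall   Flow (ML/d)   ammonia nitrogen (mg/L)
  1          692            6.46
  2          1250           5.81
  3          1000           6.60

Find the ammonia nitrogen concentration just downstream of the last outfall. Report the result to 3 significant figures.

Below outfall 1: Q → 7852 ML/d, C = (7160·0.09500 + 692.0·6.460)/7852 = 0.6560 mg/L.
Below outfall 2: Q → 9102 ML/d, C = (7852·0.6560 + 1250·5.810)/9102 = 1.364 mg/L.
Below outfall 3: Q → 10100 ML/d, C = (9102·1.364 + 1000·6.600)/10100 = 1.882 mg/L.

1.88 mg/L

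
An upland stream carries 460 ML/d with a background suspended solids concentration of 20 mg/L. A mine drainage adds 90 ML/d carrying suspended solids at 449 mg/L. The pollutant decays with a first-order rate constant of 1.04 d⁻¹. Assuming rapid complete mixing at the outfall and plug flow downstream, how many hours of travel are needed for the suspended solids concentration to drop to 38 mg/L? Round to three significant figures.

19.9 h

Conservation of mass: C = (460.0·20.00 + 90.00·449.0) / 550.0 = 49610/550.0 = 90.20 mg/L.
90.20·exp(−k·t) = 38 → t = ln(90.20/38)/k = 71820 s = 19.95 h.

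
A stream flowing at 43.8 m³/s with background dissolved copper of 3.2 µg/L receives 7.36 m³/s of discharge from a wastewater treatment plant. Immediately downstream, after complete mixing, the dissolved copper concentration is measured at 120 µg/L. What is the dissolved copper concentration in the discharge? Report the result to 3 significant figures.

Mass balance: 43.80·3.200 + 7.360·Cₑ = 51.16·120.0
→ Cₑ = (51.16·120.0 − 43.80·3.200) / 7.360 = 815.1 µg/L.

815 µg/L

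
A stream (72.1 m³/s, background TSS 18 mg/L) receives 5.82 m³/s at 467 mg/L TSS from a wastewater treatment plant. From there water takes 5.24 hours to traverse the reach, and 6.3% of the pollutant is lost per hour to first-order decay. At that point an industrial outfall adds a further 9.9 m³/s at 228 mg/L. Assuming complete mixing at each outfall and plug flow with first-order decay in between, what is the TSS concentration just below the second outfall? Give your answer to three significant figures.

Mixed concentration C = ΣQC/ΣQ = (72.10·18.00 + 5.820·467.0) / 77.92 = 4016/77.92 = 51.54 mg/L; combined flow 77.92 m³/s.
6.3%/h lost → k = −ln(1 − 0.063) = 0.06507 h⁻¹.
After decay, C = 51.54 × e^(−kt) = 51.54 × 0.7111 = 36.65 mg/L.
At the second outfall, C = (77.92·36.65 + 9.900·228.0) / (77.92 + 9.900) = 58.22 mg/L.

58.2 mg/L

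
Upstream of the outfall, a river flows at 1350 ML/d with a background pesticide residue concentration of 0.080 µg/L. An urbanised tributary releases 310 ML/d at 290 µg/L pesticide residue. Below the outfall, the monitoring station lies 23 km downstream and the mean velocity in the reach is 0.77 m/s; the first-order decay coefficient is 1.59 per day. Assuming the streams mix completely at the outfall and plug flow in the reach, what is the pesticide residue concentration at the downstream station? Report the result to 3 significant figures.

31.3 µg/L

Flow-weighted average: C = (1350·0.08000 + 310.0·290.0) / 1660 = 90010/1660 = 54.22 µg/L.
Travel time t = 23·1000 / 0.77 = 29870 s = 8.297 h.
First-order decay: C = 54.22·exp(−k·t) = 54.22·0.5771 = 31.29 µg/L.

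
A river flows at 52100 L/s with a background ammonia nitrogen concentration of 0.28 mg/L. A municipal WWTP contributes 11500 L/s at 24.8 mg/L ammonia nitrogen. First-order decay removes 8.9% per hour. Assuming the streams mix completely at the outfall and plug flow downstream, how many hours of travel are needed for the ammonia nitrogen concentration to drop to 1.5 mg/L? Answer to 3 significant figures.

Flow-weighted average: C = (52100·0.2800 + 11500·24.80) / 63600 = 299800/63600 = 4.714 mg/L.
8.9%/h lost → k = −ln(1 − 0.089) = 0.09321 h⁻¹.
4.714·exp(−k·t) = 1.5 → t = ln(4.714/1.5)/k = 44220 s = 12.28 h.

12.3 h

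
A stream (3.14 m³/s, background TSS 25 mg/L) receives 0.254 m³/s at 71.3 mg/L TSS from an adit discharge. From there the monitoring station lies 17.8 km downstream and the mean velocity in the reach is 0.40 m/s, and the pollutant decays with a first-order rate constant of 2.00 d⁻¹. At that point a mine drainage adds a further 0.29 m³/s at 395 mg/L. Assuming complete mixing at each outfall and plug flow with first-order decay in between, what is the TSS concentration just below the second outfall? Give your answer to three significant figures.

40.5 mg/L

After mixing, C = (3.140·25.00 + 0.2540·71.30) / 3.394 = 96.61/3.394 = 28.46 mg/L; combined flow 3.394 m³/s.
Travel time t = 17.8·1000 / 0.40 = 44500 s = 12.36 h.
Decay over the reach: 28.46·exp(−kt) = 28.46·0.3570 = 10.16 mg/L.
At the second outfall, C = (3.394·10.16 + 0.2900·395.0) / (3.394 + 0.2900) = 40.46 mg/L.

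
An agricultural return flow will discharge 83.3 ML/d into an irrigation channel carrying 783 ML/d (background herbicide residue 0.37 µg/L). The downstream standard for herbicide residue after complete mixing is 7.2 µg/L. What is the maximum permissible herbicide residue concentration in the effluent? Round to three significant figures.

At the limit, (Qr·Cr + Qe·Cₑ)/(Qr + Qe) = 7.2:
Cₑ = (866.3·7.2 − 783.0·0.3700) / 83.30 = 71.40 µg/L.

71.4 µg/L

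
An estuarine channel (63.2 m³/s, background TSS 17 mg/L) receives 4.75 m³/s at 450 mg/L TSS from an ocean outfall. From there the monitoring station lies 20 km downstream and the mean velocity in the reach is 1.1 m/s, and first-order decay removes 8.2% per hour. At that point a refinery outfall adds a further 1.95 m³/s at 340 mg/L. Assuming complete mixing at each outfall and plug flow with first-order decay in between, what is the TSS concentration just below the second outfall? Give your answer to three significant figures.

39.3 mg/L

Mass balance: C = (63.20·17.00 + 4.750·450.0) / 67.95 = 3212/67.95 = 47.27 mg/L; combined flow 67.95 m³/s.
Travel time t = 20·1000 / 1.1 = 18180 s = 5.051 h.
8.2%/h lost → k = −ln(1 − 0.082) = 0.08556 h⁻¹.
After decay, C = 47.27 × e^(−kt) = 47.27 × 0.6491 = 30.68 mg/L.
Second outfall: C = (67.95·30.68 + 1.950·340.0)/69.90 = 39.31 mg/L.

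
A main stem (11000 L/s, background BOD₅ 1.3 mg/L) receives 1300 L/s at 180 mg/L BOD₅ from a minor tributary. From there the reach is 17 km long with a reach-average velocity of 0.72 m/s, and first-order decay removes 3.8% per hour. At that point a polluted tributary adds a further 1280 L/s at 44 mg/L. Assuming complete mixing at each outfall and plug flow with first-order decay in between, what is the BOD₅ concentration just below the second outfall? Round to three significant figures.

Mass balance: C = (11000·1.300 + 1300·180.0) / 12300 = 248300/12300 = 20.19 mg/L; combined flow 12300 L/s.
Travel time t = 17·1000 / 0.72 = 23610 s = 6.559 h.
3.8%/h lost → k = −ln(1 − 0.038) = 0.03874 h⁻¹.
After decay, C = 20.19 × e^(−kt) = 20.19 × 0.7756 = 15.66 mg/L.
At the second outfall, C = (12300·15.66 + 1280·44.00) / (12300 + 1280) = 18.33 mg/L.

18.3 mg/L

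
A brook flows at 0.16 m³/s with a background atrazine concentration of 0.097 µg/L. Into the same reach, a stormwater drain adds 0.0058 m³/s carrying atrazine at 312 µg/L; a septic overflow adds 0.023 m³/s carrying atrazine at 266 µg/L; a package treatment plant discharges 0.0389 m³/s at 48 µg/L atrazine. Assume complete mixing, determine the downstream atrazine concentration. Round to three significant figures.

Conservation of mass: C = (0.1600·0.09700 + 0.005800·312.0 + 0.02300·266.0 + 0.03890·48.00) / 0.2277 = 9.810/0.2277 = 43.08 µg/L.

43.1 µg/L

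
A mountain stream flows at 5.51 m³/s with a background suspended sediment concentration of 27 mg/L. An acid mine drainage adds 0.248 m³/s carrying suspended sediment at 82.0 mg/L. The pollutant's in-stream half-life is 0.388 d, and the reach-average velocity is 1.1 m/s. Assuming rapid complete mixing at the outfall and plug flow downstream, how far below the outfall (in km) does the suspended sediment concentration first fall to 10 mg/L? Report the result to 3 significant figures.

57.3 km

Conservation of mass: C = (5.510·27.00 + 0.2480·82.00) / 5.758 = 169.1/5.758 = 29.37 mg/L.
Half-life 0.388 d → k = ln 2 / 0.388 = 1.786 d⁻¹.
Set 29.37·exp(−k·t) = 10 → t = ln(29.37/10)/k = 52100 s = 14.47 h.
Distance = v·t = 1.1·52100 = 57320 m = 57.32 km.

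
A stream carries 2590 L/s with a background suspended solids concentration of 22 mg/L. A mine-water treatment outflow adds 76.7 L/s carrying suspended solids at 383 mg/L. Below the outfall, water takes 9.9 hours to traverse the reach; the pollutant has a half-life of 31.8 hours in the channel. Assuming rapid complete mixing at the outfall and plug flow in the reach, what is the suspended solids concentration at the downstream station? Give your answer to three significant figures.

Mixed concentration C = ΣQC/ΣQ = (2590·22.00 + 76.70·383.0) / 2667 = 86360/2667 = 32.38 mg/L.
Half-life 31.8 h → k = ln 2 / 31.8 = 0.02180 h⁻¹ = 0.5231 d⁻¹.
First-order decay: C = 32.38·exp(−k·t) = 32.38·0.8059 = 26.10 mg/L.

26.1 mg/L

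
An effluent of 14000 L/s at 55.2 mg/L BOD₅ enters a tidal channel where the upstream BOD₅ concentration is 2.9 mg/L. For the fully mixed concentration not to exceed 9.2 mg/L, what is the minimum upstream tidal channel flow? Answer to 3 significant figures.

Set C_mix = 9.2: (Q·2.900 + 14000·55.20) / (Q + 14000) = 9.2
→ Q = 14000·(55.20 − 9.2)/(9.2 − 2.900) = 102200 L/s.

102000 L/s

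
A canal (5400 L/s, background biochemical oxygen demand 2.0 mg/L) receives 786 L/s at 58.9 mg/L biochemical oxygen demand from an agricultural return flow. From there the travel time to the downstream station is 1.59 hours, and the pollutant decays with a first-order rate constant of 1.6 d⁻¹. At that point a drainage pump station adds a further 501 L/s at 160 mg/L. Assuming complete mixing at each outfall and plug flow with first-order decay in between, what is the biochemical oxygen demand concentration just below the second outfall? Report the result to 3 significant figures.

Flow-weighted average: C = (5400·2.000 + 786.0·58.90) / 6186 = 57100/6186 = 9.230 mg/L; combined flow 6186 L/s.
Applying C = C₀e^(−kt): 9.230 × 0.8994 = 8.301 mg/L.
Second outfall: C = (6186·8.301 + 501.0·160.0)/6687 = 19.67 mg/L.

19.7 mg/L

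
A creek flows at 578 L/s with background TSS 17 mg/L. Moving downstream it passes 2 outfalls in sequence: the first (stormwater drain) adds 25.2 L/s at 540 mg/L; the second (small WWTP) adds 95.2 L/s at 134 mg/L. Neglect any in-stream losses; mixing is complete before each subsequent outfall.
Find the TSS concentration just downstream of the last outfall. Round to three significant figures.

51.8 mg/L

Outfall 1: combined Q = 603.2 L/s; C = (578.0·17.00 + 25.20·540.0)/603.2 = 38.85 mg/L.
Outfall 2: combined Q = 698.4 L/s; C = (603.2·38.85 + 95.20·134.0)/698.4 = 51.82 mg/L.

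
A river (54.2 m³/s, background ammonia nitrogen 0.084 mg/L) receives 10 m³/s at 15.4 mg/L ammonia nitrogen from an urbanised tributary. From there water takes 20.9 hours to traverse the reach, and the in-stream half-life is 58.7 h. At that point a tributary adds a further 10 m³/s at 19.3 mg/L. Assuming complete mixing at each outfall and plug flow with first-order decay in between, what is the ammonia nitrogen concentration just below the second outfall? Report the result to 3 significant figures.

4.27 mg/L

Flow-weighted average: C = (54.20·0.08400 + 10.00·15.40) / 64.20 = 158.6/64.20 = 2.470 mg/L; combined flow 64.20 m³/s.
Half-life 58.7 h → k = ln 2 / 58.7 = 0.01181 h⁻¹ = 0.2834 d⁻¹.
Applying C = C₀e^(−kt): 2.470 × 0.7813 = 1.930 mg/L.
Second outfall: C = (64.20·1.930 + 10.00·19.30)/74.20 = 4.271 mg/L.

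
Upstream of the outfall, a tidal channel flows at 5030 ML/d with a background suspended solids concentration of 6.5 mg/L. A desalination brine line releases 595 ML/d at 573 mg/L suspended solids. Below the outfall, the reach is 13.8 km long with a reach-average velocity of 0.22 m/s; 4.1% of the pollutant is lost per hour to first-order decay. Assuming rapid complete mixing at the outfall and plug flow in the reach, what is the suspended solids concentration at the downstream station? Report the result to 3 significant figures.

Mass balance: C = (5030·6.500 + 595.0·573.0) / 5625 = 373600/5625 = 66.42 mg/L.
Travel time t = 13.8·1000 / 0.22 = 62730 s = 17.42 h.
4.1%/h lost → k = −ln(1 − 0.041) = 0.04186 h⁻¹.
First-order decay: C = 66.42·exp(−k·t) = 66.42·0.4822 = 32.03 mg/L.

32.0 mg/L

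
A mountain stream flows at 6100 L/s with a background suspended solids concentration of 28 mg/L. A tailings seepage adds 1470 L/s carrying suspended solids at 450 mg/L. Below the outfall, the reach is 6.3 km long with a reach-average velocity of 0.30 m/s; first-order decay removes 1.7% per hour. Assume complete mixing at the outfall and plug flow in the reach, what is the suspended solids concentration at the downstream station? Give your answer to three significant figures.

99.5 mg/L

Flow-weighted average: C = (6100·28.00 + 1470·450.0) / 7570 = 832300/7570 = 109.9 mg/L.
Travel time t = 6.3·1000 / 0.30 = 21000 s = 5.833 h.
1.7%/h lost → k = −ln(1 − 0.017) = 0.01715 h⁻¹.
After decay, C = 109.9 × e^(−kt) = 109.9 × 0.9048 = 99.48 mg/L.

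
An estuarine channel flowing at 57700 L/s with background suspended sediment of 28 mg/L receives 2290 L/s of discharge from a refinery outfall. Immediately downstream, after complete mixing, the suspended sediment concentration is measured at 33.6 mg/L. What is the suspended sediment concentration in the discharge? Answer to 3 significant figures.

175 mg/L

Mass balance: 57700·28.00 + 2290·Cₑ = 59990·33.60
→ Cₑ = (59990·33.60 − 57700·28.00) / 2290 = 174.7 mg/L.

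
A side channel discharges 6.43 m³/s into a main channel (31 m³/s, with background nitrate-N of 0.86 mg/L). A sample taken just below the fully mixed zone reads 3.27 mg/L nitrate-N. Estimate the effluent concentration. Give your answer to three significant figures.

Mass balance: 31.00·0.8600 + 6.430·Cₑ = 37.43·3.270
→ Cₑ = (37.43·3.270 − 31.00·0.8600) / 6.430 = 14.89 mg/L.

14.9 mg/L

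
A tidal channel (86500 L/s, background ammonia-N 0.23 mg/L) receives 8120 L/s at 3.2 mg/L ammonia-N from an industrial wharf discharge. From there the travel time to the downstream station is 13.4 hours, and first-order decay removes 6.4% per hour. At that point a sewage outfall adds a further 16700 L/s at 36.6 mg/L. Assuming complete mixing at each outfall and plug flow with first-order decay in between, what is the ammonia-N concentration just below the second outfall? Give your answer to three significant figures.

5.66 mg/L

Mixed concentration C = ΣQC/ΣQ = (86500·0.2300 + 8120·3.200) / 94620 = 45880/94620 = 0.4849 mg/L; combined flow 94620 L/s.
6.4%/h lost → k = −ln(1 − 0.064) = 0.06614 h⁻¹.
After decay, C = 0.4849 × e^(−kt) = 0.4849 × 0.4122 = 0.1999 mg/L.
At the second outfall, C = (94620·0.1999 + 16700·36.60) / (94620 + 16700) = 5.661 mg/L.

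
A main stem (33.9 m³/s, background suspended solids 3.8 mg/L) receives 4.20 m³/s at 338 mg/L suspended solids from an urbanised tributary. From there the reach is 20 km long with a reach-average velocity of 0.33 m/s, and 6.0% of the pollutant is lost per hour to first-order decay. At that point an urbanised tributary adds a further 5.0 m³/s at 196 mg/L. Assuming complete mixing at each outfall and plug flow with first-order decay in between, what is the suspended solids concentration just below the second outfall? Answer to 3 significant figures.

35.4 mg/L

Mixed concentration C = ΣQC/ΣQ = (33.90·3.800 + 4.200·338.0) / 38.10 = 1548/38.10 = 40.64 mg/L; combined flow 38.10 m³/s.
Travel time t = 20·1000 / 0.33 = 60610 s = 16.84 h.
6.0%/h lost → k = −ln(1 − 0.06) = 0.06188 h⁻¹.
Decay over the reach: 40.64·exp(−kt) = 40.64·0.3529 = 14.34 mg/L.
At the second outfall, C = (38.10·14.34 + 5.000·196.0) / (38.10 + 5.000) = 35.41 mg/L.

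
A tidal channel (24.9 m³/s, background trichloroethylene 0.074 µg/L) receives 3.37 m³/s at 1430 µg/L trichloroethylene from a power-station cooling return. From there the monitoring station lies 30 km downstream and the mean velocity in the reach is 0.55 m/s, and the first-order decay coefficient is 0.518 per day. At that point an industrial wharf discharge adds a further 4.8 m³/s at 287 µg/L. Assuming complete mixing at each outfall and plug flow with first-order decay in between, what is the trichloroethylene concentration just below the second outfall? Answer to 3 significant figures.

Mixed concentration C = ΣQC/ΣQ = (24.90·0.07400 + 3.370·1430) / 28.27 = 4821/28.27 = 170.5 µg/L; combined flow 28.27 m³/s.
Travel time t = 30·1000 / 0.55 = 54550 s = 15.15 h.
Decay over the reach: 170.5·exp(−kt) = 170.5·0.7211 = 123.0 µg/L.
Second outfall: C = (28.27·123.0 + 4.800·287.0)/33.07 = 146.8 µg/L.

147 µg/L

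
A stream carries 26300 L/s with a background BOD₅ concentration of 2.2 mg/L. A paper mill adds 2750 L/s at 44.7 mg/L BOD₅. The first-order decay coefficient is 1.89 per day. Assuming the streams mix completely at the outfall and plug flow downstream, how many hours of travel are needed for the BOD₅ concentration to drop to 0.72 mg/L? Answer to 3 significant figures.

Conservation of mass: C = (26300·2.200 + 2750·44.70) / 29050 = 180800/29050 = 6.223 mg/L.
6.223·exp(−k·t) = 0.72 → t = ln(6.223/0.72)/k = 98600 s = 27.39 h.

27.4 h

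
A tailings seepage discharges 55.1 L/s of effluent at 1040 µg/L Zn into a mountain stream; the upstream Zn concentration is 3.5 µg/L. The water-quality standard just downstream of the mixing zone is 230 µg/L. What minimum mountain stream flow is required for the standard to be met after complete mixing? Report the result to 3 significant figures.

Set C_mix = 230: (Q·3.500 + 55.10·1040) / (Q + 55.10) = 230
→ Q = 55.10·(1040 − 230)/(230 − 3.500) = 197.0 L/s.

197 L/s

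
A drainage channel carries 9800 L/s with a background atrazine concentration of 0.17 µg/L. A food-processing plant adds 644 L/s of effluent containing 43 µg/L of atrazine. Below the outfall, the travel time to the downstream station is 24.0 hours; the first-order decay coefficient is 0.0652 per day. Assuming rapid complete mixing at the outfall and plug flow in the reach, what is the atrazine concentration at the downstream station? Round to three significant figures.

After mixing, C = (9800·0.1700 + 644.0·43.00) / 10440 = 29360/10440 = 2.811 µg/L.
Applying C = C₀e^(−kt): 2.811 × 0.9369 = 2.634 µg/L.

2.63 µg/L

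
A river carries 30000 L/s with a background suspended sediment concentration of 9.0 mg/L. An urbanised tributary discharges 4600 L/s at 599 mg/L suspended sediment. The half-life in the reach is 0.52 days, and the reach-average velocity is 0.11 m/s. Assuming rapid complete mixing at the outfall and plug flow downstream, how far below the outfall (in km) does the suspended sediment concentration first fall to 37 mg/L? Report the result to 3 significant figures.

After mixing, C = (30000·9.000 + 4600·599.0) / 34600 = 3025000/34600 = 87.44 mg/L.
Half-life 0.52 d → k = ln 2 / 0.52 = 1.333 d⁻¹.
Set 87.44·exp(−k·t) = 37 → t = ln(87.44/37)/k = 55740 s = 15.48 h.
Distance = v·t = 0.11·55740 = 6132 m = 6.132 km.

6.13 km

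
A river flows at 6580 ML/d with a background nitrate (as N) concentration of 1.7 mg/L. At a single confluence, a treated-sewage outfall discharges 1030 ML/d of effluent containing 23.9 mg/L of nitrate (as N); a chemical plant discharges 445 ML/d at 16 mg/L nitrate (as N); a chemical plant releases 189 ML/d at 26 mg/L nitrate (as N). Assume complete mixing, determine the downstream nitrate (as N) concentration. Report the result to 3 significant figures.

5.80 mg/L

Flow-weighted average: C = (6580·1.700 + 1030·23.90 + 445.0·16.00 + 189.0·26.00) / 8244 = 47840/8244 = 5.803 mg/L.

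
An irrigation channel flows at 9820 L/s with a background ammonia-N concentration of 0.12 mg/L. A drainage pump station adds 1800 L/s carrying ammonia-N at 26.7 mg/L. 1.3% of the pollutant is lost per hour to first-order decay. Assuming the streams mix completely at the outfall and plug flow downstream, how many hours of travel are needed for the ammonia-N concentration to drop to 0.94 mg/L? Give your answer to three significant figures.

115 h

Flow-weighted average: C = (9820·0.1200 + 1800·26.70) / 11620 = 49240/11620 = 4.237 mg/L.
1.3%/h lost → k = −ln(1 − 0.013) = 0.01309 h⁻¹.
4.237·exp(−k·t) = 0.94 → t = ln(4.237/0.94)/k = 414300 s = 115.1 h.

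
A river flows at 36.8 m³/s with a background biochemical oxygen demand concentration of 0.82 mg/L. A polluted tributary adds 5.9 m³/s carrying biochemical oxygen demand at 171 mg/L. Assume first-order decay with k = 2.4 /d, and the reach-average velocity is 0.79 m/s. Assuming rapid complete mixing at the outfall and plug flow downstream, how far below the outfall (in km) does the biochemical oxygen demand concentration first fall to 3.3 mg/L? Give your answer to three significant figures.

Mass balance: C = (36.80·0.8200 + 5.900·171.0) / 42.70 = 1039/42.70 = 24.33 mg/L.
Set 24.33·exp(−k·t) = 3.3 → t = ln(24.33/3.3)/k = 71930 s = 19.98 h.
Distance = v·t = 0.79·71930 = 56820 m = 56.82 km.

56.8 km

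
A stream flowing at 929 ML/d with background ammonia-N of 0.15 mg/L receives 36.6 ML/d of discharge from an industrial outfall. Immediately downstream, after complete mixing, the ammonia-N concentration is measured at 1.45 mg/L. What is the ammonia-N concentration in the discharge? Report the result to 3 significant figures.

Mass balance: 929.0·0.1500 + 36.60·Cₑ = 965.6·1.450
→ Cₑ = (965.6·1.450 − 929.0·0.1500) / 36.60 = 34.45 mg/L.

34.4 mg/L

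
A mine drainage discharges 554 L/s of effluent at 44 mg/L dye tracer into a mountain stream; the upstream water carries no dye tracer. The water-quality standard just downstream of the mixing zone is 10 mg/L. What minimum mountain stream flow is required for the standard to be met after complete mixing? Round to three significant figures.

Set C_mix = 10: (Q·0 + 554.0·44.00) / (Q + 554.0) = 10
→ Q = 554.0·(44.00 − 10)/(10 − 0) = 1884 L/s.

1880 L/s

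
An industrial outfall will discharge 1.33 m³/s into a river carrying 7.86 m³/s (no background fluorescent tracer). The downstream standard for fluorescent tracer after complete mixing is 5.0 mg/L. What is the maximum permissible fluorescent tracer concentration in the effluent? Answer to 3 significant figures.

At the limit, (Qr·Cr + Qe·Cₑ)/(Qr + Qe) = 5.0:
Cₑ = (9.190·5.0 − 7.860·0) / 1.330 = 34.55 mg/L.

34.5 mg/L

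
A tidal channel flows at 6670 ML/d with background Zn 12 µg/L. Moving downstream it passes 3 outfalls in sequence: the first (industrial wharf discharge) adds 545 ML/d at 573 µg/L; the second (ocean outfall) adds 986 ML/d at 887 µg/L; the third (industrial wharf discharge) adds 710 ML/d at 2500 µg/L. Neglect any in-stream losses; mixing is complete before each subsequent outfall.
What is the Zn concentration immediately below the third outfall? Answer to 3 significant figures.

341 µg/L

After outfall 1: Q = 6670 + 545.0 = 7215 ML/d; C = (6670·12.00 + 545.0·573.0)/7215 = 54.38 µg/L.
After outfall 2: Q = 7215 + 986.0 = 8201 ML/d; C = (7215·54.38 + 986.0·887.0)/8201 = 154.5 µg/L.
After outfall 3: Q = 8201 + 710.0 = 8911 ML/d; C = (8201·154.5 + 710.0·2500)/8911 = 341.4 µg/L.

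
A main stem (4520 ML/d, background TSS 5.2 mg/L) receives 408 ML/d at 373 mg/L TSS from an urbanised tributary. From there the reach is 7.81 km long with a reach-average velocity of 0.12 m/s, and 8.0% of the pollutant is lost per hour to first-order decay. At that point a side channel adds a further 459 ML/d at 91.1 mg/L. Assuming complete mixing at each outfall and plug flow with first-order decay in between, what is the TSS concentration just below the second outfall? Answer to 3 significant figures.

Mass balance: C = (4520·5.200 + 408.0·373.0) / 4928 = 175700/4928 = 35.65 mg/L; combined flow 4928 ML/d.
Travel time t = 7.81·1000 / 0.12 = 65080 s = 18.08 h.
8.0%/h lost → k = −ln(1 − 0.08) = 0.08338 h⁻¹.
First-order decay: C = 35.65·exp(−k·t) = 35.65·0.2215 = 7.896 mg/L.
Second outfall: C = (4928·7.896 + 459.0·91.10)/5387 = 14.99 mg/L.

15.0 mg/L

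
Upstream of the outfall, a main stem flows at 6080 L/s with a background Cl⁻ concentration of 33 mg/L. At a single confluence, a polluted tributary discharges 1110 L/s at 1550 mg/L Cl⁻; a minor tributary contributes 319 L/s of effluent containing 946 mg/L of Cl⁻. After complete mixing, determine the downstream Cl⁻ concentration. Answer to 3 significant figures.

296 mg/L

Flow-weighted average: C = (6080·33.00 + 1110·1550 + 319.0·946.0) / 7509 = 2223000/7509 = 296.0 mg/L.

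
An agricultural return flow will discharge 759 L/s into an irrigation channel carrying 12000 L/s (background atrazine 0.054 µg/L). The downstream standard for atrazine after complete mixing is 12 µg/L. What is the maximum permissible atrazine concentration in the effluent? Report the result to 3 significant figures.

201 µg/L

At the limit, (Qr·Cr + Qe·Cₑ)/(Qr + Qe) = 12:
Cₑ = (12760·12 − 12000·0.05400) / 759.0 = 200.9 µg/L.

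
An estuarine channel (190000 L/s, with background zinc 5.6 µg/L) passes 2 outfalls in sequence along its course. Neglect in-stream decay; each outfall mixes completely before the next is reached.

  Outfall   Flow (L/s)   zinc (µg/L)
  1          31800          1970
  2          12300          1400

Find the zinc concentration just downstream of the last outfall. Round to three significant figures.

346 µg/L

After outfall 1: Q = 190000 + 31800 = 221800 L/s; C = (190000·5.600 + 31800·1970)/221800 = 287.2 µg/L.
After outfall 2: Q = 221800 + 12300 = 234100 L/s; C = (221800·287.2 + 12300·1400)/234100 = 345.7 µg/L.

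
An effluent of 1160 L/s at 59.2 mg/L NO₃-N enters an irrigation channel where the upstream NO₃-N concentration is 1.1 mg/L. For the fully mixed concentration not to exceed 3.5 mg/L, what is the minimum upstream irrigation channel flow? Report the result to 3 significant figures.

Set C_mix = 3.5: (Q·1.100 + 1160·59.20) / (Q + 1160) = 3.5
→ Q = 1160·(59.20 − 3.5)/(3.5 − 1.100) = 26920 L/s.

26900 L/s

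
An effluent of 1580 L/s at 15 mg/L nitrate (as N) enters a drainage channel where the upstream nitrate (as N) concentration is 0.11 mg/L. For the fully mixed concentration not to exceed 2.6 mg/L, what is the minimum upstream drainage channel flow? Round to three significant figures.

Set C_mix = 2.6: (Q·0.1100 + 1580·15.00) / (Q + 1580) = 2.6
→ Q = 1580·(15.00 − 2.6)/(2.6 − 0.1100) = 7868 L/s.

7870 L/s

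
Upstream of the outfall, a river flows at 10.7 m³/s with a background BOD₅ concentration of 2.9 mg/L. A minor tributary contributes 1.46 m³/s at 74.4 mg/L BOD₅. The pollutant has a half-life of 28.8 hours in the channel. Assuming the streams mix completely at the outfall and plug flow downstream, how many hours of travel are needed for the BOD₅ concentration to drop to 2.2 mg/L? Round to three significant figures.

68.7 h

Mixed concentration C = ΣQC/ΣQ = (10.70·2.900 + 1.460·74.40) / 12.16 = 139.7/12.16 = 11.48 mg/L.
Half-life 28.8 h → k = ln 2 / 28.8 = 0.02407 h⁻¹ = 0.5776 d⁻¹.
11.48·exp(−k·t) = 2.2 → t = ln(11.48/2.2)/k = 247200 s = 68.66 h.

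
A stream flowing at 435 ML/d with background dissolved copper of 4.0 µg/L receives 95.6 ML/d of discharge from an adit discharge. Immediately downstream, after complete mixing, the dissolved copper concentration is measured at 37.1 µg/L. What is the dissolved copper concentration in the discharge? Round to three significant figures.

188 µg/L

Mass balance: 435.0·4.000 + 95.60·Cₑ = 530.6·37.10
→ Cₑ = (530.6·37.10 − 435.0·4.000) / 95.60 = 187.7 µg/L.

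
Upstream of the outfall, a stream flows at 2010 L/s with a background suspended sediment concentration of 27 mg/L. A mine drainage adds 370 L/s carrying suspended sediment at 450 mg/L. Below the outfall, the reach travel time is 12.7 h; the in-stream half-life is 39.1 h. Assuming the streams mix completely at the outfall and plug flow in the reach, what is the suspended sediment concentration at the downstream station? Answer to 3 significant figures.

Mixed concentration C = ΣQC/ΣQ = (2010·27.00 + 370.0·450.0) / 2380 = 220800/2380 = 92.76 mg/L.
Half-life 39.1 h → k = ln 2 / 39.1 = 0.01773 h⁻¹ = 0.4255 d⁻¹.
After decay, C = 92.76 × e^(−kt) = 92.76 × 0.7984 = 74.06 mg/L.

74.1 mg/L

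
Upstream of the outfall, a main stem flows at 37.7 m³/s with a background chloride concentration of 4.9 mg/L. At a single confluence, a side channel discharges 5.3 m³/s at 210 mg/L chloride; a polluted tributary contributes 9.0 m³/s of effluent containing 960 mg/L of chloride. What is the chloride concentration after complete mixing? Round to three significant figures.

Mass balance: C = (37.70·4.900 + 5.300·210.0 + 9.000·960.0) / 52.00 = 9938/52.00 = 191.1 mg/L.

191 mg/L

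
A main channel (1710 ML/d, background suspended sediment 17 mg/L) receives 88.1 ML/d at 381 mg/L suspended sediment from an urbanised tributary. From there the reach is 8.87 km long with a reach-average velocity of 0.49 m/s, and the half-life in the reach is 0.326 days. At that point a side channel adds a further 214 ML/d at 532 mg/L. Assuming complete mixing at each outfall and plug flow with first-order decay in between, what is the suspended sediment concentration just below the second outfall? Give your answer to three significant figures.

76.5 mg/L

Mixed concentration C = ΣQC/ΣQ = (1710·17.00 + 88.10·381.0) / 1798 = 62640/1798 = 34.83 mg/L; combined flow 1798 ML/d.
Travel time t = 8.87·1000 / 0.49 = 18100 s = 5.028 h.
Half-life 0.326 d → k = ln 2 / 0.326 = 2.126 d⁻¹.
Decay over the reach: 34.83·exp(−kt) = 34.83·0.6405 = 22.31 mg/L.
At the second outfall, C = (1798·22.31 + 214.0·532.0) / (1798 + 214.0) = 76.52 mg/L.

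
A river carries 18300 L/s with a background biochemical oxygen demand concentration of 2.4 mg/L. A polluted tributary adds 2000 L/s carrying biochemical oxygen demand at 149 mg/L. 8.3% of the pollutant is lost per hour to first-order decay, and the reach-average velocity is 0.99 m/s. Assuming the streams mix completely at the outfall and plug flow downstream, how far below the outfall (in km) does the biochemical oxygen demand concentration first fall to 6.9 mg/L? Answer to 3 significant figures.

Flow-weighted average: C = (18300·2.400 + 2000·149.0) / 20300 = 341900/20300 = 16.84 mg/L.
8.3%/h lost → k = −ln(1 − 0.083) = 0.08665 h⁻¹.
Set 16.84·exp(−k·t) = 6.9 → t = ln(16.84/6.9)/k = 37080 s = 10.30 h.
Distance = v·t = 0.99·37080 = 36710 m = 36.71 km.

36.7 km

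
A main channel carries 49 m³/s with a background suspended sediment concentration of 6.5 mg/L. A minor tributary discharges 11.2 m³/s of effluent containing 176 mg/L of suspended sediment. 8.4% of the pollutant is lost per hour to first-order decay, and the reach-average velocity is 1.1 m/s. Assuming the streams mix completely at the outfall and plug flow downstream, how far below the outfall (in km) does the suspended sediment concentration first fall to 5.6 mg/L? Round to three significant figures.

86.5 km

Mixed concentration C = ΣQC/ΣQ = (49.00·6.500 + 11.20·176.0) / 60.20 = 2290/60.20 = 38.03 mg/L.
8.4%/h lost → k = −ln(1 − 0.084) = 0.08774 h⁻¹.
Set 38.03·exp(−k·t) = 5.6 → t = ln(38.03/5.6)/k = 78600 s = 21.83 h.
Distance = v·t = 1.1·78600 = 86460 m = 86.46 km.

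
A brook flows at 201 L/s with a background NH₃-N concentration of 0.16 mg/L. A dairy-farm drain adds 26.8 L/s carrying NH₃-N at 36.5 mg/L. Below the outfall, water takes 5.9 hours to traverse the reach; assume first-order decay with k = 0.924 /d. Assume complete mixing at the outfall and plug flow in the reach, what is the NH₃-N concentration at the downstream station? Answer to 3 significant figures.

3.53 mg/L

Flow-weighted average: C = (201.0·0.1600 + 26.80·36.50) / 227.8 = 1010/227.8 = 4.435 mg/L.
After decay, C = 4.435 × e^(−kt) = 4.435 × 0.7968 = 3.534 mg/L.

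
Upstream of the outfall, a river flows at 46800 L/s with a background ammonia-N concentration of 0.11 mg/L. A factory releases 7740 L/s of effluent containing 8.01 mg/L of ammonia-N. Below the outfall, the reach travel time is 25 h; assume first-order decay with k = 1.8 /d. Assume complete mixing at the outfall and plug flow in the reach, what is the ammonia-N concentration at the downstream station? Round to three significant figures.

Flow-weighted average: C = (46800·0.1100 + 7740·8.010) / 54540 = 67150/54540 = 1.231 mg/L.
Applying C = C₀e^(−kt): 1.231 × 0.1534 = 0.1888 mg/L.

0.189 mg/L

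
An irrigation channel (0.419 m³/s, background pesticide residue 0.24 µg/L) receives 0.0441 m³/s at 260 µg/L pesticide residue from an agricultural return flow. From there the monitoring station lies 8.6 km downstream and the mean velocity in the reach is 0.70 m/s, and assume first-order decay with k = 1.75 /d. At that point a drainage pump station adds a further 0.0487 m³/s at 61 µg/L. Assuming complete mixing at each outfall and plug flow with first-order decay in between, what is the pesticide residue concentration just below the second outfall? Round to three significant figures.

Mass balance: C = (0.4190·0.2400 + 0.04410·260.0) / 0.4631 = 11.57/0.4631 = 24.98 µg/L; combined flow 0.4631 m³/s.
Travel time t = 8.6·1000 / 0.70 = 12290 s = 3.413 h.
Applying C = C₀e^(−kt): 24.98 × 0.7797 = 19.47 µg/L.
Second outfall: C = (0.4631·19.47 + 0.04870·61.00)/0.5118 = 23.43 µg/L.

23.4 µg/L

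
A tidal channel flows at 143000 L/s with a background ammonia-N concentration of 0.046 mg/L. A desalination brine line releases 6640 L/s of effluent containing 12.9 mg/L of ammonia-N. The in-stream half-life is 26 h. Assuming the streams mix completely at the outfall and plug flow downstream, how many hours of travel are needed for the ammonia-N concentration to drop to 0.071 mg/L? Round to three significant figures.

Mixed concentration C = ΣQC/ΣQ = (143000·0.04600 + 6640·12.90) / 149600 = 92230/149600 = 0.6164 mg/L.
Half-life 26 h → k = ln 2 / 26 = 0.02666 h⁻¹ = 0.6398 d⁻¹.
0.6164·exp(−k·t) = 0.071 → t = ln(0.6164/0.071)/k = 291800 s = 81.07 h.

81.1 h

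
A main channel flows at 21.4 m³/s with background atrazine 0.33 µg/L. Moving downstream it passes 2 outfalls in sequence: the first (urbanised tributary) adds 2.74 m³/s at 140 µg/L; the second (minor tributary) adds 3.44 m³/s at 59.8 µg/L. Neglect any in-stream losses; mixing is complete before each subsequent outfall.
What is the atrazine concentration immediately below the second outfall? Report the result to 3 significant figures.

After outfall 1: Q = 21.40 + 2.740 = 24.14 m³/s; C = (21.40·0.3300 + 2.740·140.0)/24.14 = 16.18 µg/L.
After outfall 2: Q = 24.14 + 3.440 = 27.58 m³/s; C = (24.14·16.18 + 3.440·59.80)/27.58 = 21.62 µg/L.

21.6 µg/L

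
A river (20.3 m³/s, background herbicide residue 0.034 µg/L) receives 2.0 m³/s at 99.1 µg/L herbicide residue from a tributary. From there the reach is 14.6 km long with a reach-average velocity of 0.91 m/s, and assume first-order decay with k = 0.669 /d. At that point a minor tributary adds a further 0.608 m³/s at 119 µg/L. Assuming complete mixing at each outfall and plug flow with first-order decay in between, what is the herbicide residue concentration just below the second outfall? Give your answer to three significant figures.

Mass balance: C = (20.30·0.03400 + 2.000·99.10) / 22.30 = 198.9/22.30 = 8.919 µg/L; combined flow 22.30 m³/s.
Travel time t = 14.6·1000 / 0.91 = 16040 s = 4.457 h.
First-order decay: C = 8.919·exp(−k·t) = 8.919·0.8832 = 7.877 µg/L.
At the second outfall, C = (22.30·7.877 + 0.6080·119.0) / (22.30 + 0.6080) = 10.83 µg/L.

10.8 µg/L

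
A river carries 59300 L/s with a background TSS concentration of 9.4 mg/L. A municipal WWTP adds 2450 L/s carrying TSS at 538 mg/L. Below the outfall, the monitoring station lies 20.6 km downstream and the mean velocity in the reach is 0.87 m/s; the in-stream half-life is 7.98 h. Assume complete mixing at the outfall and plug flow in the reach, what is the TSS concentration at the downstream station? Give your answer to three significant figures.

17.2 mg/L

Mass balance: C = (59300·9.400 + 2450·538.0) / 61750 = 1876000/61750 = 30.37 mg/L.
Travel time t = 20.6·1000 / 0.87 = 23680 s = 6.577 h.
Half-life 7.98 h → k = ln 2 / 7.98 = 0.08686 h⁻¹ = 2.085 d⁻¹.
Decay over the reach: 30.37·exp(−kt) = 30.37·0.5648 = 17.15 mg/L.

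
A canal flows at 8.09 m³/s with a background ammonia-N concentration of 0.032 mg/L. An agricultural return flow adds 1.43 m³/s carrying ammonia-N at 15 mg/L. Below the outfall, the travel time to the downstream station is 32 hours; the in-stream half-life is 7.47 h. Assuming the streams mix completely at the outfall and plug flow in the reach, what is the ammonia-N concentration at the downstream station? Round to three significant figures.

0.117 mg/L

After mixing, C = (8.090·0.03200 + 1.430·15.00) / 9.520 = 21.71/9.520 = 2.280 mg/L.
Half-life 7.47 h → k = ln 2 / 7.47 = 0.09279 h⁻¹ = 2.227 d⁻¹.
Applying C = C₀e^(−kt): 2.280 × 0.05134 = 0.1171 mg/L.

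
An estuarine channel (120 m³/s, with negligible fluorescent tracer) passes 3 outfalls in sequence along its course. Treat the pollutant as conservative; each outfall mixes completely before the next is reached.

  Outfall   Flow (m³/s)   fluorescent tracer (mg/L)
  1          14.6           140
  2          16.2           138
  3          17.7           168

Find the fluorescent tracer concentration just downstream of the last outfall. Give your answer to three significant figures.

43.0 mg/L

After outfall 1: Q = 120.0 + 14.60 = 134.6 m³/s; C = (120.0·0 + 14.60·140.0)/134.6 = 15.19 mg/L.
After outfall 2: Q = 134.6 + 16.20 = 150.8 m³/s; C = (134.6·15.19 + 16.20·138.0)/150.8 = 28.38 mg/L.
After outfall 3: Q = 150.8 + 17.70 = 168.5 m³/s; C = (150.8·28.38 + 17.70·168.0)/168.5 = 43.05 mg/L.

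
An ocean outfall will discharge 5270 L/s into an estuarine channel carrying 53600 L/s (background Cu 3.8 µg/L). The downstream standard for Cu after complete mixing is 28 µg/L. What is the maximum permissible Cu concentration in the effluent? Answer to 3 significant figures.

At the limit, (Qr·Cr + Qe·Cₑ)/(Qr + Qe) = 28:
Cₑ = (58870·28 − 53600·3.800) / 5270 = 274.1 µg/L.

274 µg/L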